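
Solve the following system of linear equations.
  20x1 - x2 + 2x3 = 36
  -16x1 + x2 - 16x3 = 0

infinitely many solutions

Row-reduce:
R1 ← R1 / (20).
R2 ← R2 + 16·R1.
R2 ← R2 / (1/5).
R1 ← R1 + 1/20·R2.
Rank is 2 with 3 unknowns, leaving x3 free.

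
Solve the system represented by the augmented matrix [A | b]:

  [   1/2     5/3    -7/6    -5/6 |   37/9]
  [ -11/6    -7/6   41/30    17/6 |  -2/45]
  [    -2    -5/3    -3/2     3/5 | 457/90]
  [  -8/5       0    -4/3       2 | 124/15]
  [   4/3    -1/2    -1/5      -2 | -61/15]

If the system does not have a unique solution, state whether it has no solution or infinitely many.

x_1 = -1, x_2 = 4/3, x_3 = -3, x_4 = 4/3

Row-reduce the augmented matrix:
R1 ← R1 / (1/2).
R2 ← R2 + 11/6·R1.
R3 ← R3 + 2·R1.
R4 ← R4 + 8/5·R1.
R5 ← R5 − 4/3·R1.
R2 ← R2 / (89/18).
R1 ← R1 − 10/3·R2.
R3 ← R3 − 5·R2.
R4 ← R4 − 16/3·R2.
R5 ← R5 + 89/18·R2.
R3 ← R3 / (-1721/534).
R1 ← R1 + 33/89·R3.
R2 ← R2 + 262/445·R3.
R4 ← R4 + 2572/1335·R3.
R4 ← R4 / (138454/129075).
R1 ← R1 + 10569/8605·R4.
R2 ← R2 − 17784/43025·R4.
R3 ← R3 − 6698/8605·R4.
R5 reduces to 0 = 0, so the extra equation is consistent.
Reading off the reduced rows gives x_1 = -1, x_2 = 4/3, x_3 = -3, x_4 = 4/3.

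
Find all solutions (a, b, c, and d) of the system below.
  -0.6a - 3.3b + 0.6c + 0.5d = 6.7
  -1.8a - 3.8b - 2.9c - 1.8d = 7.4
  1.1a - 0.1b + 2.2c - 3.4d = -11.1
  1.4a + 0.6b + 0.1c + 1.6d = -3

a = -4, b = -1, c = 0, d = 2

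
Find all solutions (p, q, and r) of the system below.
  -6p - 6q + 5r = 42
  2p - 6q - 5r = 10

infinitely many solutions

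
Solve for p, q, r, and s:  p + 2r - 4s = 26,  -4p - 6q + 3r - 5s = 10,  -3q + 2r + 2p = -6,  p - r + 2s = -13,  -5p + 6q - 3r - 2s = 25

p = 0, q = 4, r = 3, s = -5

Row-reduce the augmented matrix:
R2 ← R2 + 4·R1.
R3 ← R3 − 2·R1.
R4 ← R4 − 1·R1.
R5 ← R5 + 5·R1.
R2 ← R2 / (-6).
R3 ← R3 + 3·R2.
R5 ← R5 − 6·R2.
R3 ← R3 / (-15/2).
R1 ← R1 − 2·R3.
R2 ← R2 + 11/6·R3.
R4 ← R4 + 3·R3.
R5 ← R5 − 18·R3.
R4 ← R4 / (-7/5).
R1 ← R1 − 14/15·R4.
R2 ← R2 + 46/45·R4.
R3 ← R3 + 37/15·R4.
R5 ← R5 − 7/5·R4.
R5 reduces to 0 = 0, so the extra equation is consistent.
Reading off the reduced rows gives p = 0, q = 4, r = 3, s = -5.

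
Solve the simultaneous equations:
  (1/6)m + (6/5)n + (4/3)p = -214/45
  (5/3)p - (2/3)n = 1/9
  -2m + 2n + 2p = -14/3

m = -4/3, n = -8/3, p = -1

Row-reduce the augmented matrix:
R1 ← R1 / (1/6).
R3 ← R3 + 2·R1.
R2 ← R2 / (-2/3).
R1 ← R1 − 36/5·R2.
R3 ← R3 − 82/5·R2.
R3 ← R3 / (59).
R1 ← R1 − 26·R3.
R2 ← R2 + 5/2·R3.
Reading off the reduced rows gives m = -4/3, n = -8/3, p = -1.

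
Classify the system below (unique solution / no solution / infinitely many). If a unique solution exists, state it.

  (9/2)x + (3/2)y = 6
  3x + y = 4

Row-reduce:
R1 ← R1 / (9/2).
R2 ← R2 − 3·R1.
Rank is 1 with 2 unknowns, leaving y free.

infinitely many solutions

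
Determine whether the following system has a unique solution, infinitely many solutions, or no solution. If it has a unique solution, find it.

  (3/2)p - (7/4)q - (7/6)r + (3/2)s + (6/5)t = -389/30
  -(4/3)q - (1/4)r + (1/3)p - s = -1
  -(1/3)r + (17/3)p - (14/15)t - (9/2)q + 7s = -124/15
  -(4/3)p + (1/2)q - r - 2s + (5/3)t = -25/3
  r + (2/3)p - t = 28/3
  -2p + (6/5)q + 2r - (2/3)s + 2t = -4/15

no solution

Row-reduce:
R1 ← R1 / (3/2).
R2 ← R2 − 1/3·R1.
R3 ← R3 − 17/3·R1.
R4 ← R4 + 4/3·R1.
R5 ← R5 − 2/3·R1.
R6 ← R6 + 2·R1.
R2 ← R2 / (-17/18).
R1 ← R1 + 7/6·R2.
R3 ← R3 − 19/9·R2.
R4 ← R4 + 19/18·R2.
R5 ← R5 − 7/9·R2.
R6 ← R6 + 17/15·R2.
R3 ← R3 / (1253/306).
R1 ← R1 + 161/204·R3.
R2 ← R2 + 1/102·R3.
R4 ← R4 + 1253/612·R3.
R5 ← R5 − 467/306·R3.
R6 ← R6 − 13/30·R3.
Swap R4 and R5.
R4 ← R4 / (-206/179).
R1 ← R1 − 417/179·R4.
R2 ← R2 − 252/179·R4.
R3 ← R3 + 72/179·R4.
R6 ← R6 − 8344/2685·R4.
Swap R5 and R6.
R5 ← R5 / (192392/32445).
R1 ← R1 − 7113/7210·R5.
R2 ← R2 − 640/721·R5.
R3 ← R3 + 5976/3605·R5.
R4 ← R4 + 9523/21630·R5.
Row 6 reduces to 0 = 1/2, a contradiction. The system is inconsistent.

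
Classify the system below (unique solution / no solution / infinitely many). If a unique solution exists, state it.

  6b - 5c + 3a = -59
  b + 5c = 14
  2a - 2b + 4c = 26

Row-reduce the augmented matrix:
R1 ← R1 / (3).
R3 ← R3 − 2·R1.
R1 ← R1 − 2·R2.
R3 ← R3 + 6·R2.
R3 ← R3 / (112/3).
R1 ← R1 + 35/3·R3.
R2 ← R2 − 5·R3.
Reading off the reduced rows gives a = -1, b = -6, c = 4.

a = -1, b = -6, c = 4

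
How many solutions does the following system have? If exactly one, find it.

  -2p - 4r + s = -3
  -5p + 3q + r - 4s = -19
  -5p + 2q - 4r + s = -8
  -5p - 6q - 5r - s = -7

Row-reduce the augmented matrix:
R1 ← R1 / (-2).
R2 ← R2 + 5·R1.
R3 ← R3 + 5·R1.
R4 ← R4 + 5·R1.
R2 ← R2 / (3).
R3 ← R3 − 2·R2.
R4 ← R4 + 6·R2.
R3 ← R3 / (-4/3).
R1 ← R1 − 2·R3.
R2 ← R2 − 11/3·R3.
R4 ← R4 − 27·R3.
R4 ← R4 / (327/8).
R1 ← R1 − 15/4·R4.
R2 ← R2 − 45/8·R4.
R3 ← R3 + 17/8·R4.
Reading off the reduced rows gives p = 1, q = -1, r = 1, s = 3.

p = 1, q = -1, r = 1, s = 3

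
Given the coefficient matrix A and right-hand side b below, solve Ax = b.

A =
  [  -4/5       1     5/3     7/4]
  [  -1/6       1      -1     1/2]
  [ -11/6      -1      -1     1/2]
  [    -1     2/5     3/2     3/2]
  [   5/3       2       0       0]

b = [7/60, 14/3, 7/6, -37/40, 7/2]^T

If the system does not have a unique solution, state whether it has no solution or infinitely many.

Row-reduce the augmented matrix:
R1 ← R1 / (-4/5).
R2 ← R2 + 1/6·R1.
R3 ← R3 + 11/6·R1.
R4 ← R4 + 1·R1.
R5 ← R5 − 5/3·R1.
R2 ← R2 / (19/24).
R1 ← R1 + 5/4·R2.
R3 ← R3 + 79/24·R2.
R4 ← R4 + 17/20·R2.
R5 ← R5 − 49/12·R2.
R3 ← R3 / (-198/19).
R1 ← R1 + 80/19·R3.
R2 ← R2 + 97/57·R3.
R4 ← R4 + 1157/570·R3.
R5 ← R5 − 198/19·R3.
R4 ← R4 / (19/594).
R1 ← R1 + 155/198·R4.
R2 ← R2 − 775/1188·R4.
R3 ← R3 − 28/99·R4.
R5 reduces to 0 = 0, so the extra equation is consistent.
Reading off the reduced rows gives x_1 = -3/2, x_2 = 3, x_3 = -7/4, x_4 = -2/3.

x_1 = -3/2, x_2 = 3, x_3 = -7/4, x_4 = -2/3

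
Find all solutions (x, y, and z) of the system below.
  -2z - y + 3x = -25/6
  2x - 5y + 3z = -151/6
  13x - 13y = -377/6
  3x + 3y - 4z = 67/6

Row-reduce the augmented matrix:
R1 ← R1 / (3).
R2 ← R2 − 2·R1.
R3 ← R3 − 13·R1.
R4 ← R4 − 3·R1.
R2 ← R2 / (-13/3).
R1 ← R1 + 1/3·R2.
R3 ← R3 + 26/3·R2.
R4 ← R4 − 4·R2.
Swap R3 and R4.
R3 ← R3 / (2).
R1 ← R1 + 1·R3.
R2 ← R2 + 1·R3.
R4 reduces to 0 = 0, so the extra equation is consistent.
Reading off the reduced rows gives x = -7/3, y = 5/2, z = -8/3.

x = -7/3, y = 5/2, z = -8/3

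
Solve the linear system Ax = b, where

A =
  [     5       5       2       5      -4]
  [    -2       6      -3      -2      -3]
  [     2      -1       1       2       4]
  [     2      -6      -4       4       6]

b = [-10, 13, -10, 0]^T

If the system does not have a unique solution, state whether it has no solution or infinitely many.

Row-reduce:
R1 ← R1 / (5).
R2 ← R2 + 2·R1.
R3 ← R3 − 2·R1.
R4 ← R4 − 2·R1.
R2 ← R2 / (8).
R1 ← R1 − 1·R2.
R3 ← R3 + 3·R2.
R4 ← R4 + 8·R2.
R3 ← R3 / (-5/8).
R1 ← R1 − 27/40·R3.
R2 ← R2 + 11/40·R3.
R4 ← R4 + 7·R3.
R4 ← R4 / (2).
R1 ← R1 − 1·R4.
Rank is 4 with 5 unknowns, leaving x_5 free.

infinitely many solutions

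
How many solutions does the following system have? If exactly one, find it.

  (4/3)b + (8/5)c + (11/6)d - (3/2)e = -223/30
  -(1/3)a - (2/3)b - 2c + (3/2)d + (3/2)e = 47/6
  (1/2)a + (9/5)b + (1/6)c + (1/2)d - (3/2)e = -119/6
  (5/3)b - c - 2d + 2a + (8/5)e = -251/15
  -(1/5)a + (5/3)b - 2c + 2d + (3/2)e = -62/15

Row-reduce the augmented matrix:
Swap R1 and R2.
R1 ← R1 / (-1/3).
R3 ← R3 − 1/2·R1.
R4 ← R4 − 2·R1.
R5 ← R5 + 1/5·R1.
R2 ← R2 / (4/3).
R1 ← R1 − 2·R2.
R3 ← R3 − 4/5·R2.
R4 ← R4 + 7/3·R2.
R5 ← R5 − 31/15·R2.
R3 ← R3 / (-569/150).
R1 ← R1 − 18/5·R3.
R2 ← R2 − 6/5·R3.
R4 ← R4 + 51/5·R3.
R5 ← R5 + 82/25·R3.
R4 ← R4 / (78817/13656).
R1 ← R1 + 12937/2276·R4.
R2 ← R2 − 8635/4552·R4.
R3 ← R3 + 495/1138·R4.
R5 ← R5 + 216337/68280·R4.
R5 ← R5 / (13559107/3940850).
R1 ← R1 − 1103646/394085·R5.
R2 ← R2 + 139188/78817·R5.
R3 ← R3 + 13266/78817·R5.
R4 ← R4 − 241593/394085·R5.
Reading off the reduced rows gives a = -6, b = -5, c = 4, d = 1, e = 6.

a = -6, b = -5, c = 4, d = 1, e = 6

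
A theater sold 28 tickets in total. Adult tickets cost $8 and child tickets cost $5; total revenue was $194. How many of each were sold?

adult tickets: 18, child tickets: 10

Let a = adult tickets, c = child tickets.
  a + c = 28
  8a + 5c = 194
From equation 1: a = 28 − c.
Substitute into equation 2 and solve: c = 10.
Then a = 18.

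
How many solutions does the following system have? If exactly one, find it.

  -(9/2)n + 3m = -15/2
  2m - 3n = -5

infinitely many solutions

Row-reduce:
R1 ← R1 / (3).
R2 ← R2 − 2·R1.
Rank is 1 with 2 unknowns, leaving n free.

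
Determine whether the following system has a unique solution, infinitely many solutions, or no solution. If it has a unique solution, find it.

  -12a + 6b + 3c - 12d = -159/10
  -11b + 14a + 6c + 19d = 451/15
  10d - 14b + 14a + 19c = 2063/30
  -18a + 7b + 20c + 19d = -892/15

a = 8/3, b = -7/5, c = 3/2, d = -5/3

Row-reduce the augmented matrix:
R1 ← R1 / (-12).
R2 ← R2 − 14·R1.
R3 ← R3 − 14·R1.
R4 ← R4 + 18·R1.
R2 ← R2 / (-4).
R1 ← R1 + 1/2·R2.
R3 ← R3 + 7·R2.
R4 ← R4 + 2·R2.
R3 ← R3 / (47/8).
R1 ← R1 + 23/16·R3.
R2 ← R2 + 19/8·R3.
R4 ← R4 − 43/4·R3.
R4 ← R4 / (2718/47).
R1 ← R1 + 129/47·R4.
R2 ← R2 + 301/47·R4.
R3 ← R3 + 102/47·R4.
Reading off the reduced rows gives a = 8/3, b = -7/5, c = 3/2, d = -5/3.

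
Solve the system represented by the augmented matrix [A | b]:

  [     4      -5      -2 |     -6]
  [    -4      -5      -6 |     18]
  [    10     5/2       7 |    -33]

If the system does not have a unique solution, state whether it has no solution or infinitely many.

infinitely many solutions

Row-reduce:
R1 ← R1 / (4).
R2 ← R2 + 4·R1.
R3 ← R3 − 10·R1.
R2 ← R2 / (-10).
R1 ← R1 + 5/4·R2.
R3 ← R3 − 15·R2.
Rank is 2 with 3 unknowns, leaving x_3 free.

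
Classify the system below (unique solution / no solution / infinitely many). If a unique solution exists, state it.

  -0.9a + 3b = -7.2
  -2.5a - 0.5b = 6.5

a = -2, b = -3

Row-reduce the augmented matrix:
R1 ← R1 / (-9/10).
R2 ← R2 + 5/2·R1.
R2 ← R2 / (-53/6).
R1 ← R1 + 10/3·R2.
Reading off the reduced rows gives a = -2, b = -3.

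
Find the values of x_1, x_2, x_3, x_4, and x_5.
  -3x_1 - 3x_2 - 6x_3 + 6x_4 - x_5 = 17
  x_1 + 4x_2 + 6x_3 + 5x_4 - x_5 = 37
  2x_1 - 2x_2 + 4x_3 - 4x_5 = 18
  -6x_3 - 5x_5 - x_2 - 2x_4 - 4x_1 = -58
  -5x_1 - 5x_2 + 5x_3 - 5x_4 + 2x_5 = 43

x_1 = -1, x_2 = -6, x_3 = 6, x_4 = 6, x_5 = 4

Row-reduce the augmented matrix:
R1 ← R1 / (-3).
R2 ← R2 − 1·R1.
R3 ← R3 − 2·R1.
R4 ← R4 + 4·R1.
R5 ← R5 + 5·R1.
R2 ← R2 / (3).
R1 ← R1 − 1·R2.
R3 ← R3 + 4·R2.
R4 ← R4 − 3·R2.
R3 ← R3 / (16/3).
R1 ← R1 − 2/3·R3.
R2 ← R2 − 4/3·R3.
R4 ← R4 + 2·R3.
R5 ← R5 − 15·R3.
R4 ← R4 / (-12).
R1 ← R1 + 6·R4.
R2 ← R2 + 1·R4.
R3 ← R3 − 5/2·R4.
R5 ← R5 + 105/2·R4.
R5 ← R5 / (4087/96).
R1 ← R1 − 95/24·R5.
R2 ← R2 − 25/16·R5.
R3 ← R3 + 211/96·R5.
R4 ← R4 − 19/48·R5.
Reading off the reduced rows gives x_1 = -1, x_2 = -6, x_3 = 6, x_4 = 6, x_5 = 4.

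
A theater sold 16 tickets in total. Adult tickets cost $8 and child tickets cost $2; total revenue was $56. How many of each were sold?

adult tickets: 4, child tickets: 12

Let a = adult tickets, c = child tickets.
  a + c = 16
  8a + 2c = 56
Row-reduce the augmented matrix:
R2 ← R2 − 8·R1.
R2 ← R2 / (-6).
R1 ← R1 − 1·R2.
Reading off the reduced rows gives a = 4, c = 12.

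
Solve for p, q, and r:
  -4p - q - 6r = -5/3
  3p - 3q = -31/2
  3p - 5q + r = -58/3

Row-reduce the augmented matrix:
R1 ← R1 / (-4).
R2 ← R2 − 3·R1.
R3 ← R3 − 3·R1.
R2 ← R2 / (-15/4).
R1 ← R1 − 1/4·R2.
R3 ← R3 + 23/4·R2.
R3 ← R3 / (17/5).
R1 ← R1 − 6/5·R3.
R2 ← R2 − 6/5·R3.
Reading off the reduced rows gives p = -5/2, q = 8/3, r = 3/2.

p = -5/2, q = 8/3, r = 3/2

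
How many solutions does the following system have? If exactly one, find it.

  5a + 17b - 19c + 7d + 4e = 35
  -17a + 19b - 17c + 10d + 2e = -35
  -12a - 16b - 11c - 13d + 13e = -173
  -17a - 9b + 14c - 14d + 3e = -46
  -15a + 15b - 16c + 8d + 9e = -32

a = 4, b = 6, c = 5, d = 0, e = 2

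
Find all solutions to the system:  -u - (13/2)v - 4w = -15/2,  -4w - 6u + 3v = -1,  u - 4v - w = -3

Row-reduce:
R1 ← R1 / (-1).
R2 ← R2 + 6·R1.
R3 ← R3 − 1·R1.
R2 ← R2 / (42).
R1 ← R1 − 13/2·R2.
R3 ← R3 + 21/2·R2.
Row 3 reduces to 0 = 1/2, a contradiction. The system is inconsistent.

no solution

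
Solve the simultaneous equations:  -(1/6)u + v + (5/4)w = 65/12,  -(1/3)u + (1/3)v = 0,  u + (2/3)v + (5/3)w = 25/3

u = 2, v = 2, w = 3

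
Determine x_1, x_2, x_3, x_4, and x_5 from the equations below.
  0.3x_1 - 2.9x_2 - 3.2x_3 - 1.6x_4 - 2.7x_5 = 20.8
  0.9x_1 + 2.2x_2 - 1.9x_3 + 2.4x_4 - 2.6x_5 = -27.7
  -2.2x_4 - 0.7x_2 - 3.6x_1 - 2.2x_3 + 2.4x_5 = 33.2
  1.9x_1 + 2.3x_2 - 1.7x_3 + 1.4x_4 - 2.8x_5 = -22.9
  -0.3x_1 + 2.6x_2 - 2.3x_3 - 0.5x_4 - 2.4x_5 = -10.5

x_1 = 1, x_2 = -4, x_3 = -4, x_4 = -6, x_5 = 5

Row-reduce the augmented matrix:
R1 ← R1 / (3/10).
R2 ← R2 − 9/10·R1.
R3 ← R3 + 18/5·R1.
R4 ← R4 − 19/10·R1.
R5 ← R5 + 3/10·R1.
R2 ← R2 / (109/10).
R1 ← R1 + 29/3·R2.
R3 ← R3 + 71/2·R2.
R4 ← R4 − 62/3·R2.
R5 ← R5 + 3/10·R2.
R3 ← R3 / (-16919/1090).
R1 ← R1 + 1255/327·R3.
R2 ← R2 − 77/109·R3.
R4 ← R4 − 12973/3270·R3.
R5 ← R5 + 2882/545·R3.
R4 ← R4 / (-404584/253785).
R1 ← R1 − 27674/50757·R4.
R2 ← R2 − 1822/2417·R4.
R3 ← R3 + 2234/16919·R4.
R5 ← R5 + 439907/169190·R4.
R5 ← R5 / (-2131127/1011460).
R1 ← R1 + 43800/50573·R5.
R2 ← R2 − 16411/50573·R5.
R3 ← R3 − 36104/50573·R5.
R4 ← R4 + 49647/101146·R5.
Reading off the reduced rows gives x_1 = 1, x_2 = -4, x_3 = -4, x_4 = -6, x_5 = 5.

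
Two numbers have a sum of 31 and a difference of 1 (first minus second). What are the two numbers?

first number: 16, second number: 15

Let x = first number, y = second number.
  x + y = 31
  x - y = 1
Row-reduce the augmented matrix:
R2 ← R2 − 1·R1.
R2 ← R2 / (-2).
R1 ← R1 − 1·R2.
Reading off the reduced rows gives x = 16, y = 15.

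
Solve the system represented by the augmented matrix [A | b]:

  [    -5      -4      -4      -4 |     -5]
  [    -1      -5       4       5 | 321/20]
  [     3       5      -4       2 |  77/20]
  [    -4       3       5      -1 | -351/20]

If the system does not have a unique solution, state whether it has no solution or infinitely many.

x_1 = 6/5, x_2 = -7/4, x_3 = -1, x_4 = 5/2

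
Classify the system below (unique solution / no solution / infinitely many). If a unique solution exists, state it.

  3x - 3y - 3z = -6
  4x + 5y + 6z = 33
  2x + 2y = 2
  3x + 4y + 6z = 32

x = 2, y = -1, z = 5

Row-reduce the augmented matrix:
R1 ← R1 / (3).
R2 ← R2 − 4·R1.
R3 ← R3 − 2·R1.
R4 ← R4 − 3·R1.
R2 ← R2 / (9).
R1 ← R1 + 1·R2.
R3 ← R3 − 4·R2.
R4 ← R4 − 7·R2.
R3 ← R3 / (-22/9).
R1 ← R1 − 1/9·R3.
R2 ← R2 − 10/9·R3.
R4 ← R4 − 11/9·R3.
R4 reduces to 0 = 0, so the extra equation is consistent.
Reading off the reduced rows gives x = 2, y = -1, z = 5.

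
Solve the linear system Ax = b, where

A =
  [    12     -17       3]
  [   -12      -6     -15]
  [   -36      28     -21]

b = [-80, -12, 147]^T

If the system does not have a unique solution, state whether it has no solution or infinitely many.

no solution

Row-reduce:
R1 ← R1 / (12).
R2 ← R2 + 12·R1.
R3 ← R3 + 36·R1.
R2 ← R2 / (-23).
R1 ← R1 + 17/12·R2.
R3 ← R3 + 23·R2.
Row 3 reduces to 0 = -1, a contradiction. The system is inconsistent.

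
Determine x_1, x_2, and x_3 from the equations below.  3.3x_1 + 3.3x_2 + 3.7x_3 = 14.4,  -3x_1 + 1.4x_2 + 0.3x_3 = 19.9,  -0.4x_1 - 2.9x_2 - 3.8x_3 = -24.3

x_1 = -4, x_2 = 5, x_3 = 3

Row-reduce the augmented matrix:
R1 ← R1 / (33/10).
R2 ← R2 + 3·R1.
R3 ← R3 + 2/5·R1.
R2 ← R2 / (22/5).
R1 ← R1 − 1·R2.
R3 ← R3 + 5/2·R2.
R3 ← R3 / (-18439/14520).
R1 ← R1 − 419/1452·R3.
R2 ← R2 − 403/484·R3.
Reading off the reduced rows gives x_1 = -4, x_2 = 5, x_3 = 3.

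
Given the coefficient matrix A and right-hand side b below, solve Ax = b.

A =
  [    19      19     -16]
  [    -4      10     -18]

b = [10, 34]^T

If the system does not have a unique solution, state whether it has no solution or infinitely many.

infinitely many solutions

Row-reduce:
R1 ← R1 / (19).
R2 ← R2 + 4·R1.
R2 ← R2 / (14).
R1 ← R1 − 1·R2.
Rank is 2 with 3 unknowns, leaving x_3 free.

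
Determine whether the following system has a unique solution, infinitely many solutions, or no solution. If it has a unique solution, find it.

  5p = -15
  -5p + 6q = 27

Row-reduce the augmented matrix:
R1 ← R1 / (5).
R2 ← R2 + 5·R1.
R2 ← R2 / (6).
Reading off the reduced rows gives p = -3, q = 2.

p = -3, q = 2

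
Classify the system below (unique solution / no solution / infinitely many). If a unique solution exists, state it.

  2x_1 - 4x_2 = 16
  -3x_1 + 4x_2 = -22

x_1 = 6, x_2 = -1

Row-reduce the augmented matrix:
R1 ← R1 / (2).
R2 ← R2 + 3·R1.
R2 ← R2 / (-2).
R1 ← R1 + 2·R2.
Reading off the reduced rows gives x_1 = 6, x_2 = -1.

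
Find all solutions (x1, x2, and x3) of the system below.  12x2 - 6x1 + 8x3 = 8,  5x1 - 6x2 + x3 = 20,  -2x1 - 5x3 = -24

infinitely many solutions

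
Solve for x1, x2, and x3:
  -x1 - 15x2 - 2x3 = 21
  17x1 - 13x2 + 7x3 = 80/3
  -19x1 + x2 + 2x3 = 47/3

x1 = -2/3, x2 = -5/3, x3 = 7/3

Row-reduce the augmented matrix:
R1 ← R1 / (-1).
R2 ← R2 − 17·R1.
R3 ← R3 + 19·R1.
R2 ← R2 / (-268).
R1 ← R1 − 15·R2.
R3 ← R3 − 286·R2.
R3 ← R3 / (1499/134).
R1 ← R1 − 131/268·R3.
R2 ← R2 − 27/268·R3.
Reading off the reduced rows gives x1 = -2/3, x2 = -5/3, x3 = 7/3.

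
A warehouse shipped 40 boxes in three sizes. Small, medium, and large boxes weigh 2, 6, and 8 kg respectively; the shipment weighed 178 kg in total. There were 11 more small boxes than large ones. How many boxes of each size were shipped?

Let s = small boxes, m = medium boxes, l = large boxes.
  s + m + l = 40
  2s + 6m + 8l = 178
  s - l = 11
Row-reduce the augmented matrix:
R2 ← R2 − 2·R1.
R3 ← R3 − 1·R1.
R2 ← R2 / (4).
R1 ← R1 − 1·R2.
R3 ← R3 + 1·R2.
R3 ← R3 / (-1/2).
R1 ← R1 + 1/2·R3.
R2 ← R2 − 3/2·R3.
Reading off the reduced rows gives s = 20, m = 11, l = 9.

small boxes: 20, medium boxes: 11, large boxes: 9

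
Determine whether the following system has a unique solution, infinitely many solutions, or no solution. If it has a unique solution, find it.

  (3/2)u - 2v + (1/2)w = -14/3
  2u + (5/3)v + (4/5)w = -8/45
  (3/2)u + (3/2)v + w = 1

Row-reduce the augmented matrix:
R1 ← R1 / (3/2).
R2 ← R2 − 2·R1.
R3 ← R3 − 3/2·R1.
R2 ← R2 / (13/3).
R1 ← R1 + 4/3·R2.
R3 ← R3 − 7/2·R2.
R3 ← R3 / (51/130).
R1 ← R1 − 73/195·R3.
R2 ← R2 − 2/65·R3.
Reading off the reduced rows gives u = -2, v = 4/3, w = 2.

u = -2, v = 4/3, w = 2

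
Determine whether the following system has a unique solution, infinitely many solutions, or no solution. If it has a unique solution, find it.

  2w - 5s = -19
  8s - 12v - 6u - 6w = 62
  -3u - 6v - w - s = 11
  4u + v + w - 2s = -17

no solution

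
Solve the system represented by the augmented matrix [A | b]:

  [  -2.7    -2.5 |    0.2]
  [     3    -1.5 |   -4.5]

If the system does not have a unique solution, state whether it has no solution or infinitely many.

x_1 = -1, x_2 = 1

Row-reduce the augmented matrix:
R1 ← R1 / (-27/10).
R2 ← R2 − 3·R1.
R2 ← R2 / (-77/18).
R1 ← R1 − 25/27·R2.
Reading off the reduced rows gives x_1 = -1, x_2 = 1.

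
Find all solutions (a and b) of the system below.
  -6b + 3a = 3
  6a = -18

Row-reduce the augmented matrix:
R1 ← R1 / (3).
R2 ← R2 − 6·R1.
R2 ← R2 / (12).
R1 ← R1 + 2·R2.
Reading off the reduced rows gives a = -3, b = -2.

a = -3, b = -2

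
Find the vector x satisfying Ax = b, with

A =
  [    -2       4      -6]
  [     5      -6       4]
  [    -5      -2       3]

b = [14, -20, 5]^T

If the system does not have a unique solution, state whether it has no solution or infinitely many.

x_1 = -2, x_2 = 1, x_3 = -1

Row-reduce the augmented matrix:
R1 ← R1 / (-2).
R2 ← R2 − 5·R1.
R3 ← R3 + 5·R1.
R2 ← R2 / (4).
R1 ← R1 + 2·R2.
R3 ← R3 + 12·R2.
R3 ← R3 / (-15).
R1 ← R1 + 5/2·R3.
R2 ← R2 + 11/4·R3.
Reading off the reduced rows gives x_1 = -2, x_2 = 1, x_3 = -1.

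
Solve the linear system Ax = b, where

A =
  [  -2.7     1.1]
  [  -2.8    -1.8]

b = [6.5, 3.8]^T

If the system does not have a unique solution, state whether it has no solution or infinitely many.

x_1 = -2, x_2 = 1

Row-reduce the augmented matrix:
R1 ← R1 / (-27/10).
R2 ← R2 + 14/5·R1.
R2 ← R2 / (-397/135).
R1 ← R1 + 11/27·R2.
Reading off the reduced rows gives x_1 = -2, x_2 = 1.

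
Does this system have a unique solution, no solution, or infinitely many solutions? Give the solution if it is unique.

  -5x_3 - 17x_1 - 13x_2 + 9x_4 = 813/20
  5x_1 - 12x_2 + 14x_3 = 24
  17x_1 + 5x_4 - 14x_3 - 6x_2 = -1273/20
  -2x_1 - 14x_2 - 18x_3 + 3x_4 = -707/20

x_1 = -11/5, x_2 = 0, x_3 = 5/2, x_4 = 7/4

Row-reduce the augmented matrix:
R1 ← R1 / (-17).
R2 ← R2 − 5·R1.
R3 ← R3 − 17·R1.
R4 ← R4 + 2·R1.
R2 ← R2 / (-269/17).
R1 ← R1 − 13/17·R2.
R3 ← R3 + 19·R2.
R4 ← R4 + 212/17·R2.
R3 ← R3 / (-9158/269).
R1 ← R1 − 242/269·R3.
R2 ← R2 + 213/269·R3.
R4 ← R4 + 7340/269·R3.
R4 ← R4 / (-40379/4579).
R1 ← R1 + 529/4579·R4.
R2 ← R2 + 3837/9158·R4.
R3 ← R3 + 2911/9158·R4.
Reading off the reduced rows gives x_1 = -11/5, x_2 = 0, x_3 = 5/2, x_4 = 7/4.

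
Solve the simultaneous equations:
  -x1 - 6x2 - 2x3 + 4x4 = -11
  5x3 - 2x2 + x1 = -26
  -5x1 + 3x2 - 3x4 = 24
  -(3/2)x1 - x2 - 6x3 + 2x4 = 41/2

infinitely many solutions

Row-reduce:
R1 ← R1 / (-1).
R2 ← R2 − 1·R1.
R3 ← R3 + 5·R1.
R4 ← R4 + 3/2·R1.
R2 ← R2 / (-8).
R1 ← R1 − 6·R2.
R3 ← R3 − 33·R2.
R4 ← R4 − 8·R2.
R3 ← R3 / (179/8).
R1 ← R1 − 17/4·R3.
R2 ← R2 + 3/8·R3.
Rank is 3 with 4 unknowns, leaving x4 free.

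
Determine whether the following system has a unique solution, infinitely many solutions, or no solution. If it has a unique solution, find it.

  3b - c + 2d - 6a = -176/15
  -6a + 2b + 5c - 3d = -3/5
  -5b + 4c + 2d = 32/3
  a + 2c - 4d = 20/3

Row-reduce the augmented matrix:
R1 ← R1 / (-6).
R2 ← R2 + 6·R1.
R4 ← R4 − 1·R1.
R2 ← R2 / (-1).
R1 ← R1 + 1/2·R2.
R3 ← R3 + 5·R2.
R4 ← R4 − 1/2·R2.
R3 ← R3 / (-26).
R1 ← R1 + 17/6·R3.
R2 ← R2 + 6·R3.
R4 ← R4 − 29/6·R3.
R4 ← R4 / (-179/156).
R1 ← R1 + 121/156·R4.
R2 ← R2 + 16/13·R4.
R3 ← R3 + 27/26·R4.
Reading off the reduced rows gives a = 0, b = -14/5, c = 0, d = -5/3.

a = 0, b = -14/5, c = 0, d = -5/3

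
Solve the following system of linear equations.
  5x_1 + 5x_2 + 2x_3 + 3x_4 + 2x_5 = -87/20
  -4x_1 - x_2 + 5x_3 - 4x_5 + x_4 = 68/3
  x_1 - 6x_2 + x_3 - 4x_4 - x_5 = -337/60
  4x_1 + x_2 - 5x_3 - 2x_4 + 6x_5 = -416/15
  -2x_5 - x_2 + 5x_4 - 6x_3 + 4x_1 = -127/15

Row-reduce the augmented matrix:
R1 ← R1 / (5).
R2 ← R2 + 4·R1.
R3 ← R3 − 1·R1.
R4 ← R4 − 4·R1.
R5 ← R5 − 4·R1.
R2 ← R2 / (3).
R1 ← R1 − 1·R2.
R3 ← R3 + 7·R2.
R4 ← R4 + 3·R2.
R5 ← R5 + 5·R2.
R3 ← R3 / (16).
R1 ← R1 + 9/5·R3.
R2 ← R2 − 11/5·R3.
R5 ← R5 − 17/5·R3.
R4 ← R4 / (-1).
R1 ← R1 + 19/120·R4.
R2 ← R2 − 27/40·R4.
R3 ← R3 − 5/24·R4.
R5 ← R5 − 907/120·R4.
R5 ← R5 / (2161/240).
R1 ← R1 − 23/240·R5.
R2 ← R2 − 121/80·R5.
R3 ← R3 + 1/48·R5.
R4 ← R4 + 2·R5.
Reading off the reduced rows gives x_1 = -7/4, x_2 = 4/5, x_3 = 7/5, x_4 = 2/3, x_5 = -11/5.

x_1 = -7/4, x_2 = 4/5, x_3 = 7/5, x_4 = 2/3, x_5 = -11/5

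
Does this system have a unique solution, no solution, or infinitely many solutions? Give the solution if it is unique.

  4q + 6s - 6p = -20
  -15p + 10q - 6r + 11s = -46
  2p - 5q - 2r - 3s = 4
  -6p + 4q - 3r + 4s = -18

infinitely many solutions

Row-reduce:
R1 ← R1 / (-6).
R2 ← R2 + 15·R1.
R3 ← R3 − 2·R1.
R4 ← R4 + 6·R1.
Swap R2 and R3.
R2 ← R2 / (-11/3).
R1 ← R1 + 2/3·R2.
R3 ← R3 / (-6).
R1 ← R1 − 4/11·R3.
R2 ← R2 − 6/11·R3.
R4 ← R4 + 3·R3.
Rank is 3 with 4 unknowns, leaving s free.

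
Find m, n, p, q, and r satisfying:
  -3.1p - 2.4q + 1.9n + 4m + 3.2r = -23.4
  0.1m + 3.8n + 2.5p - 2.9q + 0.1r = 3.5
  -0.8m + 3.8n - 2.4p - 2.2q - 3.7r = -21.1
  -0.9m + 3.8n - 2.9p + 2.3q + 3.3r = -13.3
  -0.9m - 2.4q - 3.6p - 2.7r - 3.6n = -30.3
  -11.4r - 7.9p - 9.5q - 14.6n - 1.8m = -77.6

m = 2, n = 0, p = 6, q = 4, r = -1

Row-reduce the augmented matrix:
R1 ← R1 / (4).
R2 ← R2 − 1/10·R1.
R3 ← R3 + 4/5·R1.
R4 ← R4 + 9/10·R1.
R5 ← R5 + 9/10·R1.
R6 ← R6 + 9/5·R1.
R2 ← R2 / (1501/400).
R1 ← R1 − 19/40·R2.
R3 ← R3 − 209/50·R2.
R4 ← R4 − 1691/400·R2.
R5 ← R5 + 1269/400·R2.
R6 ← R6 + 2749/200·R2.
R3 ← R3 / (-2327/395).
R1 ← R1 + 87/79·R3.
R2 ← R2 − 1031/1501·R3.
R4 ← R4 + 2568/395·R3.
R5 ← R5 + 31797/15010·R3.
R6 ← R6 − 2193/15010·R3.
R4 ← R4 / (10299/2327).
R1 ← R1 + 770/2327·R4.
R2 ← R2 + 30969/44213·R4.
R3 ← R3 + 191/2327·R4.
R5 ← R5 + 243831/44213·R4.
R6 ← R6 + 927174/44213·R4.
R5 ← R5 / (10912279/1304540).
R1 ← R1 − 39689/20598·R5.
R2 ← R2 − 532861/652270·R5.
R3 ← R3 − 68017/102990·R5.
R4 ← R4 − 86087/51495·R5.
R6 ← R6 − 32736837/1304540·R5.
R6 reduces to 0 = 0, so the extra equation is consistent.
Reading off the reduced rows gives m = 2, n = 0, p = 6, q = 4, r = -1.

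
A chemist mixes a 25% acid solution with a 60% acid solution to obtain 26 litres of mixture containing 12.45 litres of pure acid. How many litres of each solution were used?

litres of solution A: 9, litres of solution B: 17

Let a = litres of solution A, b = litres of solution B.
  a + b = 26
  (1/4)a + (3/5)b = 249/20
Row-reduce the augmented matrix:
R2 ← R2 − 1/4·R1.
R2 ← R2 / (7/20).
R1 ← R1 − 1·R2.
Reading off the reduced rows gives a = 9, b = 17.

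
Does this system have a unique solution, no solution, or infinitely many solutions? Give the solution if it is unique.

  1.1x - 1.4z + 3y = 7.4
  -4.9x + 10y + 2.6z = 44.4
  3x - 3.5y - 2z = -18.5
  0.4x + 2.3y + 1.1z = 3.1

Row-reduce the augmented matrix:
R1 ← R1 / (11/10).
R2 ← R2 + 49/10·R1.
R3 ← R3 − 3·R1.
R4 ← R4 − 2/5·R1.
R2 ← R2 / (257/11).
R1 ← R1 − 30/11·R2.
R3 ← R3 + 257/22·R2.
R4 ← R4 − 133/110·R2.
Swap R3 and R4.
R3 ← R3 / (4619/2570).
R1 ← R1 + 218/257·R3.
R2 ← R2 + 40/257·R3.
R4 reduces to 0 = 0, so the extra equation is consistent.
Reading off the reduced rows gives x = -4, y = 3, z = -2.

x = -4, y = 3, z = -2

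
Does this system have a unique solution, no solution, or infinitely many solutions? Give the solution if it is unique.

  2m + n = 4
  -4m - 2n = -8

Row-reduce:
R1 ← R1 / (2).
R2 ← R2 + 4·R1.
Rank is 1 with 2 unknowns, leaving n free.

infinitely many solutions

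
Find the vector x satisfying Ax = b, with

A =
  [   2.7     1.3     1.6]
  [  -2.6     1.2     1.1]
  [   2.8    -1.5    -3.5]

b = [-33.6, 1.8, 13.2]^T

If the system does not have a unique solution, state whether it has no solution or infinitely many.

Row-reduce the augmented matrix:
R1 ← R1 / (27/10).
R2 ← R2 + 13/5·R1.
R3 ← R3 − 14/5·R1.
R2 ← R2 / (331/135).
R1 ← R1 − 13/27·R2.
R3 ← R3 + 769/270·R2.
R3 ← R3 / (-13847/6620).
R1 ← R1 − 49/662·R3.
R2 ← R2 − 713/662·R3.
Reading off the reduced rows gives x_1 = -6, x_2 = -6, x_3 = -6.

x_1 = -6, x_2 = -6, x_3 = -6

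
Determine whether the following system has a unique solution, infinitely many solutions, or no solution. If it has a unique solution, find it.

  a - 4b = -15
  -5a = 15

From equation 1: a = -15 + 4·b.
Substitute into equation 2 and solve: b = 3.
Then a = -3.

a = -3, b = 3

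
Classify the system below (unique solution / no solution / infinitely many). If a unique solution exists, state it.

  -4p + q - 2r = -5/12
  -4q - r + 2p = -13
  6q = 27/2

p = -2/3, q = 9/4, r = 8/3

Row-reduce the augmented matrix:
R1 ← R1 / (-4).
R2 ← R2 − 2·R1.
R2 ← R2 / (-7/2).
R1 ← R1 + 1/4·R2.
R3 ← R3 − 6·R2.
R3 ← R3 / (-24/7).
R1 ← R1 − 9/14·R3.
R2 ← R2 − 4/7·R3.
Reading off the reduced rows gives p = -2/3, q = 9/4, r = 8/3.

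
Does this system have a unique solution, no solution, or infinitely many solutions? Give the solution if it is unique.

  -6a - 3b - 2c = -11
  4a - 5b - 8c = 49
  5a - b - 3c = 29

no solution

Row-reduce:
R1 ← R1 / (-6).
R2 ← R2 − 4·R1.
R3 ← R3 − 5·R1.
R2 ← R2 / (-7).
R1 ← R1 − 1/2·R2.
R3 ← R3 + 7/2·R2.
Row 3 reduces to 0 = -1, a contradiction. The system is inconsistent.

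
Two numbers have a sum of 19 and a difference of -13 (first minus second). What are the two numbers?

first number: 3, second number: 16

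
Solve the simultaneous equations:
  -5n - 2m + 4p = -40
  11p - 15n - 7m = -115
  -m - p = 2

no solution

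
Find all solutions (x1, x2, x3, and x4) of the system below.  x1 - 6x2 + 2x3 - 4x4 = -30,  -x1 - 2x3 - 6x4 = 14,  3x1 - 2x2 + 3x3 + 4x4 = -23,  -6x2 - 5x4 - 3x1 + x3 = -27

x1 = 0, x2 = 6, x3 = -1, x4 = -2

Row-reduce the augmented matrix:
R2 ← R2 + 1·R1.
R3 ← R3 − 3·R1.
R4 ← R4 + 3·R1.
R2 ← R2 / (-6).
R1 ← R1 + 6·R2.
R3 ← R3 − 16·R2.
R4 ← R4 + 24·R2.
R3 ← R3 / (-3).
R1 ← R1 − 2·R3.
R4 ← R4 − 7·R3.
R4 ← R4 / (-17/9).
R1 ← R1 + 10/9·R4.
R2 ← R2 − 5/3·R4.
R3 ← R3 − 32/9·R4.
Reading off the reduced rows gives x1 = 0, x2 = 6, x3 = -1, x4 = -2.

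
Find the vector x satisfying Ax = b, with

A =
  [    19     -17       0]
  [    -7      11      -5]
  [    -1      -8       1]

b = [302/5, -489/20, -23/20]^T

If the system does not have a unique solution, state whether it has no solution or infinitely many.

Row-reduce the augmented matrix:
R1 ← R1 / (19).
R2 ← R2 + 7·R1.
R3 ← R3 + 1·R1.
R2 ← R2 / (90/19).
R1 ← R1 + 17/19·R2.
R3 ← R3 + 169/19·R2.
R3 ← R3 / (-151/18).
R1 ← R1 + 17/18·R3.
R2 ← R2 + 19/18·R3.
Reading off the reduced rows gives x_1 = 3, x_2 = -1/5, x_3 = 1/4.

x_1 = 3, x_2 = -1/5, x_3 = 1/4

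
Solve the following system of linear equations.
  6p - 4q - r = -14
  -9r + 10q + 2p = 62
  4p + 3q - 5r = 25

no solution

Row-reduce:
R1 ← R1 / (6).
R2 ← R2 − 2·R1.
R3 ← R3 − 4·R1.
R2 ← R2 / (34/3).
R1 ← R1 + 2/3·R2.
R3 ← R3 − 17/3·R2.
Row 3 reduces to 0 = 1, a contradiction. The system is inconsistent.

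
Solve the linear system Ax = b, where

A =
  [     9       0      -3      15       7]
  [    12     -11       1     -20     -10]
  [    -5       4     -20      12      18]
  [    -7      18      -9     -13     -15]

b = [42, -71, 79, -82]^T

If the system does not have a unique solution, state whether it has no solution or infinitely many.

infinitely many solutions

Row-reduce:
R1 ← R1 / (9).
R2 ← R2 − 12·R1.
R3 ← R3 + 5·R1.
R4 ← R4 + 7·R1.
R2 ← R2 / (-11).
R3 ← R3 − 4·R2.
R4 ← R4 − 18·R2.
R3 ← R3 / (-655/33).
R1 ← R1 + 1/3·R3.
R2 ← R2 + 5/11·R3.
R4 ← R4 + 104/33·R3.
R4 ← R4 / (-44348/655).
R1 ← R1 − 1028/655·R4.
R2 ← R2 − 459/131·R4.
R3 ← R3 + 191/655·R4.
Rank is 4 with 5 unknowns, leaving x_5 free.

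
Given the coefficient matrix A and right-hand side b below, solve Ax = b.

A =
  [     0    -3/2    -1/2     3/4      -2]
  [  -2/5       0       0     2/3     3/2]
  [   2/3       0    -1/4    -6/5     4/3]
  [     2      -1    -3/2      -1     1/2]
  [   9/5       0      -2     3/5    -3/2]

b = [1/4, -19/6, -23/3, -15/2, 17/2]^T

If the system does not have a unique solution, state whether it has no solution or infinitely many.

x_1 = 5, x_2 = 5, x_3 = 4, x_4 = 5, x_5 = -3

Row-reduce the augmented matrix:
Swap R1 and R2.
R1 ← R1 / (-2/5).
R3 ← R3 − 2/3·R1.
R4 ← R4 − 2·R1.
R5 ← R5 − 9/5·R1.
R2 ← R2 / (-3/2).
R4 ← R4 + 1·R2.
R3 ← R3 / (-1/4).
R2 ← R2 − 1/3·R3.
R4 ← R4 + 7/6·R3.
R5 ← R5 + 2·R3.
R4 ← R4 / (607/270).
R1 ← R1 + 5/3·R4.
R2 ← R2 + 167/270·R4.
R3 ← R3 − 16/45·R4.
R5 ← R5 − 194/45·R4.
R5 ← R5 / (-21877/2428).
R1 ← R1 + 24505/2428·R5.
R2 ← R2 − 2483/607·R5.
R3 ← R3 + 8486/607·R5.
R4 ← R4 + 2310/607·R5.
Reading off the reduced rows gives x_1 = 5, x_2 = 5, x_3 = 4, x_4 = 5, x_5 = -3.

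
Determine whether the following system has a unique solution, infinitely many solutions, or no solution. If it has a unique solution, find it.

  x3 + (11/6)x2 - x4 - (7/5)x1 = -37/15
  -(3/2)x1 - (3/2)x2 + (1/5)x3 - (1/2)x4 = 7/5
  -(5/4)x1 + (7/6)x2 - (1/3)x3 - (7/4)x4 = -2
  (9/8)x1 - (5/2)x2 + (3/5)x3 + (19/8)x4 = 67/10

Row-reduce:
R1 ← R1 / (-7/5).
R2 ← R2 + 3/2·R1.
R3 ← R3 + 5/4·R1.
R4 ← R4 − 9/8·R1.
R2 ← R2 / (-97/28).
R1 ← R1 + 55/42·R2.
R3 ← R3 + 79/168·R2.
R4 ← R4 + 115/112·R2.
R3 ← R3 / (-1612/1455).
R1 ← R1 + 112/291·R3.
R2 ← R2 − 122/485·R3.
R4 ← R4 − 806/485·R3.
Row 4 reduces to 0 = 3, a contradiction. The system is inconsistent.

no solution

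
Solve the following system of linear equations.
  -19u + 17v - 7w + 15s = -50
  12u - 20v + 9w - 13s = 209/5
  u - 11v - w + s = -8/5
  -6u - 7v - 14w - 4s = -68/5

Row-reduce the augmented matrix:
R1 ← R1 / (-19).
R2 ← R2 − 12·R1.
R3 ← R3 − 1·R1.
R4 ← R4 + 6·R1.
R2 ← R2 / (-176/19).
R1 ← R1 + 17/19·R2.
R3 ← R3 + 192/19·R2.
R4 ← R4 + 235/19·R2.
R3 ← R3 / (-70/11).
R1 ← R1 + 13/176·R3.
R2 ← R2 + 87/176·R3.
R4 ← R4 + 3151/176·R3.
R4 ← R4 / (-696/35).
R1 ← R1 + 18/35·R4.
R2 ← R2 + 2/35·R4.
R3 ← R3 + 31/35·R4.
Reading off the reduced rows gives u = 1, v = 0, w = 1, s = -8/5.

u = 1, v = 0, w = 1, s = -8/5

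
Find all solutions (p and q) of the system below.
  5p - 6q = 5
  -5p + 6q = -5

Row-reduce:
R1 ← R1 / (5).
R2 ← R2 + 5·R1.
Rank is 1 with 2 unknowns, leaving q free.

infinitely many solutions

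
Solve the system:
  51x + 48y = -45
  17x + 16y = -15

Row-reduce:
R1 ← R1 / (51).
R2 ← R2 − 17·R1.
Rank is 1 with 2 unknowns, leaving y free.

infinitely many solutions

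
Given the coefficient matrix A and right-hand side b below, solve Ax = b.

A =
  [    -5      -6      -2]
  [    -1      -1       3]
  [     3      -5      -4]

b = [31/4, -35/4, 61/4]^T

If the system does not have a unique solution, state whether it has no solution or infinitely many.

x_1 = 1/4, x_2 = -1/2, x_3 = -3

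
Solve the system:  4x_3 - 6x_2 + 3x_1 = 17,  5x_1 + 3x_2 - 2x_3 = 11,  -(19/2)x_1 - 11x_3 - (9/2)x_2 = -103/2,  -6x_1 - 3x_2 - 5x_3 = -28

no solution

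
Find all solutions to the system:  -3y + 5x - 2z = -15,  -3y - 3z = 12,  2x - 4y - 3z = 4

x = -5, y = -2, z = -2

Row-reduce the augmented matrix:
R1 ← R1 / (5).
R3 ← R3 − 2·R1.
R2 ← R2 / (-3).
R1 ← R1 + 3/5·R2.
R3 ← R3 + 14/5·R2.
R3 ← R3 / (3/5).
R1 ← R1 − 1/5·R3.
R2 ← R2 − 1·R3.
Reading off the reduced rows gives x = -5, y = -2, z = -2.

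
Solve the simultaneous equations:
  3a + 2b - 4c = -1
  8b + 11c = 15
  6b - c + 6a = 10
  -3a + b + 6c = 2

no solution

Row-reduce:
R1 ← R1 / (3).
R3 ← R3 − 6·R1.
R4 ← R4 + 3·R1.
R2 ← R2 / (8).
R1 ← R1 − 2/3·R2.
R3 ← R3 − 2·R2.
R4 ← R4 − 3·R2.
R3 ← R3 / (17/4).
R1 ← R1 + 9/4·R3.
R2 ← R2 − 11/8·R3.
R4 ← R4 + 17/8·R3.
Row 4 reduces to 0 = -1/2, a contradiction. The system is inconsistent.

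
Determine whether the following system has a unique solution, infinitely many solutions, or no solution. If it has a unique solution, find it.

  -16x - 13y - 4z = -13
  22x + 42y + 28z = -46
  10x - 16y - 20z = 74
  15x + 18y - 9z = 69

no solution

Row-reduce:
R1 ← R1 / (-16).
R2 ← R2 − 22·R1.
R3 ← R3 − 10·R1.
R4 ← R4 − 15·R1.
R2 ← R2 / (193/8).
R1 ← R1 − 13/16·R2.
R3 ← R3 + 193/8·R2.
R4 ← R4 − 93/16·R2.
Swap R3 and R4.
R3 ← R3 / (-3507/193).
R1 ← R1 + 98/193·R3.
R2 ← R2 − 180/193·R3.
Row 4 reduces to 0 = 2, a contradiction. The system is inconsistent.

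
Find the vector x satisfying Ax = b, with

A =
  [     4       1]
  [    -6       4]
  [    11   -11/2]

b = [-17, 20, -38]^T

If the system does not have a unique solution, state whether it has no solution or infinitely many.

Row-reduce:
R1 ← R1 / (4).
R2 ← R2 + 6·R1.
R3 ← R3 − 11·R1.
R2 ← R2 / (11/2).
R1 ← R1 − 1/4·R2.
R3 ← R3 + 33/4·R2.
Row 3 reduces to 0 = 1/2, a contradiction. The system is inconsistent.

no solution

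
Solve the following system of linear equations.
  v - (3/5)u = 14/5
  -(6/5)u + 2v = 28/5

infinitely many solutions

Row-reduce:
R1 ← R1 / (-3/5).
R2 ← R2 + 6/5·R1.
Rank is 1 with 2 unknowns, leaving v free.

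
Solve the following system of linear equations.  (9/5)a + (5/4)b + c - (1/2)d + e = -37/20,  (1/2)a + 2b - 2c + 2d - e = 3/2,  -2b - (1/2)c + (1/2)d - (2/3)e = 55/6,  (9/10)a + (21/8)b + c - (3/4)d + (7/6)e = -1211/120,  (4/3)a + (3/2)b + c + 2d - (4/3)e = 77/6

Row-reduce:
R1 ← R1 / (9/5).
R2 ← R2 − 1/2·R1.
R4 ← R4 − 9/10·R1.
R5 ← R5 − 4/3·R1.
R2 ← R2 / (119/72).
R1 ← R1 − 25/36·R2.
R3 ← R3 + 2·R2.
R4 ← R4 − 2·R2.
R5 ← R5 − 31/54·R2.
R3 ← R3 / (-775/238).
R1 ← R1 − 180/119·R3.
R2 ← R2 + 164/119·R3.
R4 ← R4 − 775/238·R3.
R5 ← R5 − 125/119·R3.
Swap R4 and R5.
R4 ← R4 / (244/93).
R1 ← R1 − 8/31·R4.
R2 ← R2 + 2/155·R4.
R3 ← R3 + 147/155·R4.
Rank is 4 with 5 unknowns, leaving e free.

infinitely many solutions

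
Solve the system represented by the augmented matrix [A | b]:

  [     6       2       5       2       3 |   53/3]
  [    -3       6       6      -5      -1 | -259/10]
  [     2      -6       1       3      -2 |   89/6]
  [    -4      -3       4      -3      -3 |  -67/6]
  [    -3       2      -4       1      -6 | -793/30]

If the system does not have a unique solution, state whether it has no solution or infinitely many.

x_1 = 7/5, x_2 = -11/5, x_3 = 1/3, x_4 = 3/2, x_5 = 3

Row-reduce the augmented matrix:
R1 ← R1 / (6).
R2 ← R2 + 3·R1.
R3 ← R3 − 2·R1.
R4 ← R4 + 4·R1.
R5 ← R5 + 3·R1.
R2 ← R2 / (7).
R1 ← R1 − 1/3·R2.
R3 ← R3 + 20/3·R2.
R4 ← R4 + 5/3·R2.
R5 ← R5 − 3·R2.
R3 ← R3 / (52/7).
R1 ← R1 − 3/7·R3.
R2 ← R2 − 17/14·R3.
R4 ← R4 − 131/14·R3.
R5 ← R5 + 36/7·R3.
R4 ← R4 / (-79/104).
R1 ← R1 − 95/156·R4.
R2 ← R2 + 103/312·R4.
R3 ← R3 + 31/156·R4.
R5 ← R5 − 35/13·R4.
R5 ← R5 / (133/79).
R1 ← R1 − 584/237·R5.
R2 ← R2 + 122/237·R5.
R3 ← R3 + 223/237·R5.
R4 ← R4 + 239/79·R5.
Reading off the reduced rows gives x_1 = 7/5, x_2 = -11/5, x_3 = 1/3, x_4 = 3/2, x_5 = 3.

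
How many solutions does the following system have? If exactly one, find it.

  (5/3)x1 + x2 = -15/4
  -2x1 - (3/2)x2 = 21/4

From equation 1: x2 = -15/4 − 5/3·x1.
Substitute into equation 2 and solve: x1 = -3/4.
Then x2 = -5/2.

x1 = -3/4, x2 = -5/2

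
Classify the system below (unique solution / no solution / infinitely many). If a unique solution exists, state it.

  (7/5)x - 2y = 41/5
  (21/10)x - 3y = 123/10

Row-reduce:
R1 ← R1 / (7/5).
R2 ← R2 − 21/10·R1.
Rank is 1 with 2 unknowns, leaving y free.

infinitely many solutions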